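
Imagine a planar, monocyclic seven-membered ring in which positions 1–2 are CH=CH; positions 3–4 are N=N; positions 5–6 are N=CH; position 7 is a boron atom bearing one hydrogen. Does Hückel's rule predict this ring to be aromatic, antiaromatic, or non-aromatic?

The p orbitals form a continuous loop: the double-bond atoms are sp², each contributing one p electron; each =N– nitrogen is pyridine-type (lone pair in the sp² plane, one electron in the p orbital); the boron has an empty p orbital. The ring is fully conjugated.
Tallying contributions gives 3 × 2 = 6 from the double-bond units + 0 from the BH atom = 6.
Since 6 = 4·1 + 2, the ring meets the 4n+2 criterion.

Aromatic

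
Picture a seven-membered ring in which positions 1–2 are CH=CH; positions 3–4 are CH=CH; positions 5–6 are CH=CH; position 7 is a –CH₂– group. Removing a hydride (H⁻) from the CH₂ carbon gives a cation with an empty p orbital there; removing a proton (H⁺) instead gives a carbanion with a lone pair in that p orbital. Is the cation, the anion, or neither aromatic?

Once that carbon is sp², every ring atom has a p orbital and both ions are fully conjugated.
Cation: 3 × 2 + 0 = 6 π electrons → 4(1)+2, aromatic.
Anion: 3 × 2 + 2 = 8 π electrons → 4(2), antiaromatic.

The cation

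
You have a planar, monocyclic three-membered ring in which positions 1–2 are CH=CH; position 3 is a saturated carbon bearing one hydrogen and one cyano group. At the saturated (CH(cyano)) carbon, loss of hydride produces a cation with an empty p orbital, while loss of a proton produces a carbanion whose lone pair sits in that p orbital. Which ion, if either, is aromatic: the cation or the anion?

The cation

In both ions every ring atom is sp² and contributes a p orbital, so both rings are fully conjugated.
Cation: 1 × 2 + 0 = 2 π electrons → 4(0)+2, aromatic.
Anion: 1 × 2 + 2 = 4 π electrons → 4(1), antiaromatic.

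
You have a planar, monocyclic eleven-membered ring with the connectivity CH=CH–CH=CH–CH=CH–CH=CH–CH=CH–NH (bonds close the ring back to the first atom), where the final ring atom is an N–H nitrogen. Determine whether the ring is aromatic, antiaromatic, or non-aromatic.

Antiaromatic

All ring atoms are sp² and supply a p orbital to the ring (each doubly-bonded ring atom is sp² with one p-orbital electron; the pyrrole-type nitrogen donates its lone pair from the p orbital); the conjugation is uninterrupted.
Counting π electrons: 5 × 2 = 10 from the double-bond units + 2 from the NH atom = 12.
12 is a 4n count (n = 3), so the planar conjugated ring is antiaromatic.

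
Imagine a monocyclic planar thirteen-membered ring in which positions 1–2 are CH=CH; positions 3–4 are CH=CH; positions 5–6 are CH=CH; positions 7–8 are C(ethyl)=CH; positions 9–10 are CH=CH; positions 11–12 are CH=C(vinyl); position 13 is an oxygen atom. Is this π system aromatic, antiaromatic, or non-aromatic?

Aromatic

Check conjugation: the double-bond atoms are sp², each contributing one p electron; the oxygen donates one lone pair from its p orbital — every position has a p orbital, so the cyclic π system is continuous.
π-electron count: 6 × 2 = 12 from the double-bond units + 2 from the O atom = 14.
14 = 4(3) + 2, which satisfies Hückel's 4n+2 rule.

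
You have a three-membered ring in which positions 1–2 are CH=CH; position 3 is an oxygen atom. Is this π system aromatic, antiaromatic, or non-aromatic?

Antiaromatic

Every ring atom contributes a p orbital perpendicular to the ring (every atom in a ring double bond is sp² and brings one electron to the p orbital; the oxygen donates one lone pair from its p orbital), so the π system is cyclic and fully conjugated.
Counting π electrons: 1 × 2 = 2 from the double-bond unit + 2 from the O atom = 4.
4 = 4(1); a planar, fully conjugated 4n system is antiaromatic.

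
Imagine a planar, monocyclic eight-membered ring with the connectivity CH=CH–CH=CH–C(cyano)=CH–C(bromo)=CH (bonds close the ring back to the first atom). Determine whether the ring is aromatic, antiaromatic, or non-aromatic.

Every ring atom contributes a p orbital perpendicular to the ring (the double-bond atoms are sp², each contributing one p electron), so the π system is cyclic and fully conjugated.
Tallying contributions gives 4 × 2 = 8 from the 4 double-bond units.
A 4n π count (8, n = 2) in a planar conjugated ring means antiaromatic.

Antiaromatic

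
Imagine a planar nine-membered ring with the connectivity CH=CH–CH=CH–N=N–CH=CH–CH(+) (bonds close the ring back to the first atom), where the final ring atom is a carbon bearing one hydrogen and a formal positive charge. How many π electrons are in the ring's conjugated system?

The p orbitals form a continuous loop: every atom in a ring double bond is sp² and brings one electron to the p orbital; each =N– nitrogen is pyridine-type (lone pair in the sp² plane, one electron in the p orbital); the carbocation has an empty p orbital. The ring is fully conjugated.
Tallying contributions gives 4 × 2 = 8 from the double-bond units + 0 from the CH(+) atom = 8.

8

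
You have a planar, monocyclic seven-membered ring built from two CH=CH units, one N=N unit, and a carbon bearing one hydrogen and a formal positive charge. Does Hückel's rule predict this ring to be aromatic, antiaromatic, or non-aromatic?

Aromatic

Every ring atom contributes a p orbital perpendicular to the ring (every atom in a ring double bond is sp² and brings one electron to the p orbital; the doubly-bonded nitrogens are pyridine-type — their lone pairs lie in the ring plane, leaving one electron in the p orbital; the carbocation has an empty p orbital), so the π system is cyclic and fully conjugated.
Tallying contributions gives 3 × 2 = 6 from the double-bond units + 0 from the CH(+) atom = 6.
With 6 π electrons (n = 1), the Hückel 4n+2 condition holds.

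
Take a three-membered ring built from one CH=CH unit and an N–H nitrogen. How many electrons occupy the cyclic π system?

Check conjugation: the double-bond atoms are sp², each contributing one p electron; the pyrrole-type nitrogen donates its lone pair from the p orbital — every position has a p orbital, so the cyclic π system is continuous.
Tallying contributions gives 1 × 2 = 2 from the double-bond unit + 2 from the NH atom = 4.

4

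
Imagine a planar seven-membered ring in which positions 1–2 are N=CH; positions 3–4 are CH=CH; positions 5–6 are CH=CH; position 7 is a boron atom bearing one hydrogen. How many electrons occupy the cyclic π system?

Every ring atom contributes a p orbital perpendicular to the ring (the double-bond atoms are sp², each contributing one p electron; each =N– nitrogen is pyridine-type (lone pair in the sp² plane, one electron in the p orbital); the boron has an empty p orbital), so the π system is cyclic and fully conjugated.
Tallying contributions gives 3 × 2 = 6 from the double-bond units + 0 from the BH atom = 6.

6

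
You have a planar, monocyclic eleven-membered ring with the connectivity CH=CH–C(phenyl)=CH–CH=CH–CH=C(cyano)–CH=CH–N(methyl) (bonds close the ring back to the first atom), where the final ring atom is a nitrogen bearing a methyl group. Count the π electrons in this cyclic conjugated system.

12

Every ring atom contributes a p orbital perpendicular to the ring (the double-bond atoms are sp², each contributing one p electron; the pyrrole-type nitrogen donates its lone pair from the p orbital), so the π system is cyclic and fully conjugated.
Tallying contributions gives 5 × 2 = 10 from the double-bond units + 2 from the N(methyl) atom = 12.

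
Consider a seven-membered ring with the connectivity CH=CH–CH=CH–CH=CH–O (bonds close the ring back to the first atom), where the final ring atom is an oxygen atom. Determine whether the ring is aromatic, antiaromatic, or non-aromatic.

The p orbitals form a continuous loop: every atom in a ring double bond is sp² and brings one electron to the p orbital; the oxygen donates one lone pair from its p orbital. The ring is fully conjugated.
π-electron count: 3 × 2 = 6 from the double-bond units + 2 from the O atom = 8.
8 = 4(2); a planar, fully conjugated 4n system is antiaromatic.

Antiaromatic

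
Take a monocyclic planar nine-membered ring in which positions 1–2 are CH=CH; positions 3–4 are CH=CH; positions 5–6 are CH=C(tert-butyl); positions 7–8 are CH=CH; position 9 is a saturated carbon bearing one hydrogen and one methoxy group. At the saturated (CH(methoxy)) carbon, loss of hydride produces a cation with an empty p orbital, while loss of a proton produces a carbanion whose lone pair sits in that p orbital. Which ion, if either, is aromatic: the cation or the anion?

The anion

In either ion the ring is fully conjugated: every atom, including the new sp² carbon, supplies a p orbital.
Cation: 4 × 2 + 0 = 8 π electrons → 4(2), antiaromatic.
Anion: 4 × 2 + 2 = 10 π electrons → 4(2)+2, aromatic.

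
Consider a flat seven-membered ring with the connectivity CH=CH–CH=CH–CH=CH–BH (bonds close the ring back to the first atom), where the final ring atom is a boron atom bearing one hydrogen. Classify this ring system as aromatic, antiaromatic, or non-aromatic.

Check conjugation: the double-bond atoms are sp², each contributing one p electron; the boron has an empty p orbital — every position has a p orbital, so the cyclic π system is continuous.
π-electron count: 3 × 2 = 6 from the double-bond units + 0 from the BH atom = 6.
That gives a 4n+2 count (6, n = 1).

Aromatic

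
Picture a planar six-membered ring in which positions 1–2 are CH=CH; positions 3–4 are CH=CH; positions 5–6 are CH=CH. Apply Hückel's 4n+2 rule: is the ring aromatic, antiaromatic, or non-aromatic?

Aromatic

All ring atoms are sp² and supply a p orbital to the ring (the double-bond atoms are sp², each contributing one p electron); the conjugation is uninterrupted.
Counting π electrons: 3 × 2 = 6 from the 3 double-bond units.
That gives a 4n+2 count (6, n = 1).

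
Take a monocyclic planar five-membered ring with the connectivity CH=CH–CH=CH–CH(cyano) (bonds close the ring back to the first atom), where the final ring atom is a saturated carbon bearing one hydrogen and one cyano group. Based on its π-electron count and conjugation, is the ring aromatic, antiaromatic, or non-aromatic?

The CH(cyano) carbon is saturated: that saturated carbon is sp³ and has no p orbital in the ring π system. Conjugation is not continuous around the ring.
Broken conjugation rules out both aromaticity and antiaromaticity.

Non-aromatic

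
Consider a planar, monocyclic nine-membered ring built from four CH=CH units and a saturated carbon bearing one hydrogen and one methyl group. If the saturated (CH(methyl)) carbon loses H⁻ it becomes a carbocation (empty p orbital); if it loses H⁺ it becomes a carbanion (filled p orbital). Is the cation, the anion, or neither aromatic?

Once that carbon is sp², every ring atom has a p orbital and both ions are fully conjugated.
Cation: 4 × 2 + 0 = 8 π electrons → 4(2), antiaromatic.
Anion: 4 × 2 + 2 = 10 π electrons → 4(2)+2, aromatic.

The anion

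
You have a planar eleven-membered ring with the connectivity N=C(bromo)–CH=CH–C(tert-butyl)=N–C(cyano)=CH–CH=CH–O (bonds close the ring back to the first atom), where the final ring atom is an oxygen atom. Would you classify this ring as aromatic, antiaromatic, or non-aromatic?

Antiaromatic

Check conjugation: every atom in a ring double bond is sp² and brings one electron to the p orbital; each sp² =N– keeps its lone pair in-plane and puts one electron into the π system; the oxygen donates one lone pair from its p orbital — every position has a p orbital, so the cyclic π system is continuous.
Counting π electrons: 5 × 2 = 10 from the double-bond units + 2 from the O atom = 12.
A 4n π count (12, n = 3) in a planar conjugated ring means antiaromatic.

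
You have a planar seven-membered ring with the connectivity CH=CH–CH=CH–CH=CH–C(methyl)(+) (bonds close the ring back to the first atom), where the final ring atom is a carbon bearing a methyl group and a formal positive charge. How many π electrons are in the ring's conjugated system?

6

All ring atoms are sp² and supply a p orbital to the ring (the double-bond atoms are sp², each contributing one p electron; the carbocation has an empty p orbital); the conjugation is uninterrupted.
π-electron count: 3 × 2 = 6 from the double-bond units + 0 from the C(methyl)(+) atom = 6.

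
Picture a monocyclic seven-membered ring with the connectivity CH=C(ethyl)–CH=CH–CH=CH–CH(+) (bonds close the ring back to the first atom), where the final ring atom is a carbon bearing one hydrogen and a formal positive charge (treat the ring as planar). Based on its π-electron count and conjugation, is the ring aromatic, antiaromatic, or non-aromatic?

The p orbitals form a continuous loop: every atom in a ring double bond is sp² and brings one electron to the p orbital; the carbocation has an empty p orbital. The ring is fully conjugated.
Adding the contributions, 3 × 2 = 6 from the double-bond units + 0 from the CH(+) atom = 6.
Since 6 = 4·1 + 2, the ring meets the 4n+2 criterion.

Aromatic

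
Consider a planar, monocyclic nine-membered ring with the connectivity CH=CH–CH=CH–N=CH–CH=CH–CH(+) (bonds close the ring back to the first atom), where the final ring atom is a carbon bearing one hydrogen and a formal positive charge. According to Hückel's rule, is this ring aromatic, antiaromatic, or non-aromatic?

All ring atoms are sp² and supply a p orbital to the ring (the double-bond atoms are sp², each contributing one p electron; each =N– nitrogen is pyridine-type (lone pair in the sp² plane, one electron in the p orbital); the carbocation has an empty p orbital); the conjugation is uninterrupted.
Counting π electrons: 4 × 2 = 8 from the double-bond units + 0 from the CH(+) atom = 8.
8 = 4(2); a planar, fully conjugated 4n system is antiaromatic.

Antiaromatic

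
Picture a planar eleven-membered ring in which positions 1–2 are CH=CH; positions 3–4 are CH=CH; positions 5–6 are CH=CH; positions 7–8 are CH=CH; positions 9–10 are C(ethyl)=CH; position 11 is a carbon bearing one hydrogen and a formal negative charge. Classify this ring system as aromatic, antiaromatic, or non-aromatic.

The p orbitals form a continuous loop: the double-bond atoms are sp², each contributing one p electron; the carbanion's lone pair occupies the p orbital. The ring is fully conjugated.
Tallying contributions gives 5 × 2 = 10 from the double-bond units + 2 from the CH(-) atom = 12.
With 12 = 4·3 π electrons, Hückel's rule classifies the planar ring as antiaromatic.

Antiaromatic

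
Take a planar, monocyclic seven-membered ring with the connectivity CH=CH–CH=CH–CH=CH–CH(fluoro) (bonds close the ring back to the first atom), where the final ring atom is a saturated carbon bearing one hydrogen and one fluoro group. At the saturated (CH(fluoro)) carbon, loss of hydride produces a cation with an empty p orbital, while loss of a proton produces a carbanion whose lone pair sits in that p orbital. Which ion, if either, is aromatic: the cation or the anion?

In both ions every ring atom is sp² and contributes a p orbital, so both rings are fully conjugated.
Cation: 3 × 2 + 0 = 6 π electrons → 4(1)+2, aromatic.
Anion: 3 × 2 + 2 = 8 π electrons → 4(2), antiaromatic.

The cation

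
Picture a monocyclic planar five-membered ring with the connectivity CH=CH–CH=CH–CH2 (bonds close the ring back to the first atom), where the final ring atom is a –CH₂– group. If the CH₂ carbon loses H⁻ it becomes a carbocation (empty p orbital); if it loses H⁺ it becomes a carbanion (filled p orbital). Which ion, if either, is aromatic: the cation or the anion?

In either ion the ring is fully conjugated: every atom, including the new sp² carbon, supplies a p orbital.
Cation: 2 × 2 + 0 = 4 π electrons → 4(1), antiaromatic.
Anion: 2 × 2 + 2 = 6 π electrons → 4(1)+2, aromatic.

The anion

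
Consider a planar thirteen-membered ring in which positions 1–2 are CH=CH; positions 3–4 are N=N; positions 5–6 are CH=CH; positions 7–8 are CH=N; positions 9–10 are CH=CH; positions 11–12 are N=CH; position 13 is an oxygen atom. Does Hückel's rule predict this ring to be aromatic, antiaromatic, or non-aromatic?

Every ring atom contributes a p orbital perpendicular to the ring (every atom in a ring double bond is sp² and brings one electron to the p orbital; the doubly-bonded nitrogens are pyridine-type — their lone pairs lie in the ring plane, leaving one electron in the p orbital; the oxygen donates one lone pair from its p orbital), so the π system is cyclic and fully conjugated.
Tallying contributions gives 6 × 2 = 12 from the double-bond units + 2 from the O atom = 14.
Since 14 = 4·3 + 2, the ring meets the 4n+2 criterion.

Aromatic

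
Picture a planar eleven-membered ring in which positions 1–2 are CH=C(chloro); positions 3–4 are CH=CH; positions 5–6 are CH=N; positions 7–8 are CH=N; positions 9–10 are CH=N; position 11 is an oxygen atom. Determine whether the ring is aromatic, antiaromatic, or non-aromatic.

Every ring atom contributes a p orbital perpendicular to the ring (every atom in a ring double bond is sp² and brings one electron to the p orbital; each =N– nitrogen is pyridine-type (lone pair in the sp² plane, one electron in the p orbital); the oxygen donates one lone pair from its p orbital), so the π system is cyclic and fully conjugated.
Tallying contributions gives 5 × 2 = 10 from the double-bond units + 2 from the O atom = 12.
A 4n π count (12, n = 3) in a planar conjugated ring means antiaromatic.

Antiaromatic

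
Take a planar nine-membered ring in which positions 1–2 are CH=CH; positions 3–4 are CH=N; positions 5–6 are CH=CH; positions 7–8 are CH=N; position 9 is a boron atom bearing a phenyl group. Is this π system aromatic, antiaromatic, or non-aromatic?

Antiaromatic

Check conjugation: each doubly-bonded ring atom is sp² with one p-orbital electron; each sp² =N– keeps its lone pair in-plane and puts one electron into the π system; the boron has an empty p orbital — every position has a p orbital, so the cyclic π system is continuous.
Adding the contributions, 4 × 2 = 8 from the double-bond units + 0 from the B(phenyl) atom = 8.
8 is a 4n count (n = 2), so the planar conjugated ring is antiaromatic.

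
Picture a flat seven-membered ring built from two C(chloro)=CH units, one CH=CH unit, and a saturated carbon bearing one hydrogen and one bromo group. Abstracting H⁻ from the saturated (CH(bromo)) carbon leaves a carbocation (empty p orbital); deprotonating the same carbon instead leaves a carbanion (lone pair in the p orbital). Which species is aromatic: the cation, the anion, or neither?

In either ion the ring is fully conjugated: every atom, including the new sp² carbon, supplies a p orbital.
Cation: 3 × 2 + 0 = 6 π electrons → 4(1)+2, aromatic.
Anion: 3 × 2 + 2 = 8 π electrons → 4(2), antiaromatic.

The cation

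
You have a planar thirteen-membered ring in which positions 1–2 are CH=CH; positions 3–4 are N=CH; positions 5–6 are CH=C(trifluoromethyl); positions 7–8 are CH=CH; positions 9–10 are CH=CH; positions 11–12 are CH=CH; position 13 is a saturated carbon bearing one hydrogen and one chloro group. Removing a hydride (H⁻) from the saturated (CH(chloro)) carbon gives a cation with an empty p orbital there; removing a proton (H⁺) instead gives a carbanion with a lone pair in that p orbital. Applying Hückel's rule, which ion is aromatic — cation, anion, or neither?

The anion

In either ion the ring is fully conjugated: every atom, including the new sp² carbon, supplies a p orbital.
Cation: 6 × 2 + 0 = 12 π electrons → 4(3), antiaromatic.
Anion: 6 × 2 + 2 = 14 π electrons → 4(3)+2, aromatic.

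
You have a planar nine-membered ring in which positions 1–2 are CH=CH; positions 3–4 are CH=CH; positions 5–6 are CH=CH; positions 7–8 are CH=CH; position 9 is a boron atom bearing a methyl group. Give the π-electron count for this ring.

All ring atoms are sp² and supply a p orbital to the ring (every atom in a ring double bond is sp² and brings one electron to the p orbital; the boron has an empty p orbital); the conjugation is uninterrupted.
Tallying contributions gives 4 × 2 = 8 from the double-bond units + 0 from the B(methyl) atom = 8.

8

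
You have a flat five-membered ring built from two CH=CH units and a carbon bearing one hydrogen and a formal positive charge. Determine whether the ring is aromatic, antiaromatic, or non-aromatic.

Antiaromatic

Check conjugation: the double-bond atoms are sp², each contributing one p electron; the carbocation has an empty p orbital — every position has a p orbital, so the cyclic π system is continuous.
Adding the contributions, 2 × 2 = 4 from the double-bond units + 0 from the CH(+) atom = 4.
4 is a 4n count (n = 1), so the planar conjugated ring is antiaromatic.
This is the cyclopentadienyl cation.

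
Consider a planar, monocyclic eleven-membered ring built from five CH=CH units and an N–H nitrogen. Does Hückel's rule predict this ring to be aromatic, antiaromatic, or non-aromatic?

Antiaromatic

All ring atoms are sp² and supply a p orbital to the ring (every atom in a ring double bond is sp² and brings one electron to the p orbital; the pyrrole-type nitrogen donates its lone pair from the p orbital); the conjugation is uninterrupted.
Counting π electrons: 5 × 2 = 10 from the double-bond units + 2 from the NH atom = 12.
With 12 = 4·3 π electrons, Hückel's rule classifies the planar ring as antiaromatic.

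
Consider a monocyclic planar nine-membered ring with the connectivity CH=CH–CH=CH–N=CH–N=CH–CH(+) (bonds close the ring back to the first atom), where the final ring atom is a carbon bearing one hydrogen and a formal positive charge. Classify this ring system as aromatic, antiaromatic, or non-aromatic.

Check conjugation: every atom in a ring double bond is sp² and brings one electron to the p orbital; each =N– nitrogen is pyridine-type (lone pair in the sp² plane, one electron in the p orbital); the carbocation has an empty p orbital — every position has a p orbital, so the cyclic π system is continuous.
π-electron count: 4 × 2 = 8 from the double-bond units + 0 from the CH(+) atom = 8.
A 4n π count (8, n = 2) in a planar conjugated ring means antiaromatic.

Antiaromatic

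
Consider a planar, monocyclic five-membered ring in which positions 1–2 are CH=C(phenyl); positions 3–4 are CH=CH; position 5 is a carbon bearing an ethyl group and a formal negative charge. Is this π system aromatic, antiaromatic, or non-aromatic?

Aromatic

Check conjugation: each doubly-bonded ring atom is sp² with one p-orbital electron; the carbanion's lone pair occupies the p orbital — every position has a p orbital, so the cyclic π system is continuous.
Adding the contributions, 2 × 2 = 4 from the double-bond units + 2 from the C(ethyl)(-) atom = 6.
That gives a 4n+2 count (6, n = 1).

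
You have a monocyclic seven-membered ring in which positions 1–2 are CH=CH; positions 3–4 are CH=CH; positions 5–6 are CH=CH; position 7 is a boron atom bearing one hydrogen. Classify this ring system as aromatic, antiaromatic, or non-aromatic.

All ring atoms are sp² and supply a p orbital to the ring (the double-bond atoms are sp², each contributing one p electron; the boron has an empty p orbital); the conjugation is uninterrupted.
Counting π electrons: 3 × 2 = 6 from the double-bond units + 0 from the BH atom = 6.
That gives a 4n+2 count (6, n = 1).

Aromatic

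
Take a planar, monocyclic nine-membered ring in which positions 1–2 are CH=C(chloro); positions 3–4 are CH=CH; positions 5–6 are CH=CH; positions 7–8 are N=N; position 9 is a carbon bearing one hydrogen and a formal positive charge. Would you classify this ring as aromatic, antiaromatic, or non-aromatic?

Antiaromatic

All ring atoms are sp² and supply a p orbital to the ring (every atom in a ring double bond is sp² and brings one electron to the p orbital; the doubly-bonded nitrogens are pyridine-type — their lone pairs lie in the ring plane, leaving one electron in the p orbital; the carbocation has an empty p orbital); the conjugation is uninterrupted.
Counting π electrons: 4 × 2 = 8 from the double-bond units + 0 from the CH(+) atom = 8.
8 = 4(2); a planar, fully conjugated 4n system is antiaromatic.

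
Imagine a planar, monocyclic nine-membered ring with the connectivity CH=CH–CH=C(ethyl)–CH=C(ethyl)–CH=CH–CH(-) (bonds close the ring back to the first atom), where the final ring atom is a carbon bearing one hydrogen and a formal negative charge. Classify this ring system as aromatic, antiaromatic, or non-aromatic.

Aromatic

Check conjugation: each doubly-bonded ring atom is sp² with one p-orbital electron; the carbanion's lone pair occupies the p orbital — every position has a p orbital, so the cyclic π system is continuous.
Counting π electrons: 4 × 2 = 8 from the double-bond units + 2 from the CH(-) atom = 10.
That gives a 4n+2 count (10, n = 2).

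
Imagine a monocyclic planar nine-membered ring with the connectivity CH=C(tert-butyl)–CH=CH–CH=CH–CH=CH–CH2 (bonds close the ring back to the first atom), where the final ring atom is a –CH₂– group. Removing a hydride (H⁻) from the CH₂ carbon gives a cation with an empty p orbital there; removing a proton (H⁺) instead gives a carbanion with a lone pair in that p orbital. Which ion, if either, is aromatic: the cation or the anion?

In either ion the ring is fully conjugated: every atom, including the new sp² carbon, supplies a p orbital.
Cation: 4 × 2 + 0 = 8 π electrons → 4(2), antiaromatic.
Anion: 4 × 2 + 2 = 10 π electrons → 4(2)+2, aromatic.

The anion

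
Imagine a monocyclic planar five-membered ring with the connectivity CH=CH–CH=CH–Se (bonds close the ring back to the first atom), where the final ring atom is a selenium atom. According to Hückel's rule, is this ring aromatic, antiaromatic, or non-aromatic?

Aromatic

Check conjugation: every atom in a ring double bond is sp² and brings one electron to the p orbital; the selenium donates one lone pair from its p orbital — every position has a p orbital, so the cyclic π system is continuous.
Counting π electrons: 2 × 2 = 4 from the double-bond units + 2 from the Se atom = 6.
That gives a 4n+2 count (6, n = 1).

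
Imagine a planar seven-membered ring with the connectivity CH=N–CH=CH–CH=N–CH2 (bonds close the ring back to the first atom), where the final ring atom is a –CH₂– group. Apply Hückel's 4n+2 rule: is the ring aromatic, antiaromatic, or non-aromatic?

The CH2 position has four σ bonds — the tetrahedral CH₂ carbon is sp³ and has no p orbital in the ring π system — so the cyclic conjugation is interrupted.
Broken conjugation rules out both aromaticity and antiaromaticity.

Non-aromatic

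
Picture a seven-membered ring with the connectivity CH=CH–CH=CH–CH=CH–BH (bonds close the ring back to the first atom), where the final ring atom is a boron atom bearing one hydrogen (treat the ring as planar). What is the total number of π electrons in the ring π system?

Every ring atom contributes a p orbital perpendicular to the ring (each doubly-bonded ring atom is sp² with one p-orbital electron; the boron has an empty p orbital), so the π system is cyclic and fully conjugated.
Tallying contributions gives 3 × 2 = 6 from the double-bond units + 0 from the BH atom = 6.

6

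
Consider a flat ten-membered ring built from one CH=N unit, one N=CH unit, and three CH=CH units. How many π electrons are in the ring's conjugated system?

All ring atoms are sp² and supply a p orbital to the ring (the double-bond atoms are sp², each contributing one p electron; each =N– nitrogen is pyridine-type (lone pair in the sp² plane, one electron in the p orbital)); the conjugation is uninterrupted.
Counting π electrons: 5 × 2 = 10 from the 5 double-bond units.

10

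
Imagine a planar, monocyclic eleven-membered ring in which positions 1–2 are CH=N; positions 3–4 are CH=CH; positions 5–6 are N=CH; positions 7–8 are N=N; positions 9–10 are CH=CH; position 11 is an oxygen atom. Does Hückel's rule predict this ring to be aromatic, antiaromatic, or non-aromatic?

The p orbitals form a continuous loop: every atom in a ring double bond is sp² and brings one electron to the p orbital; each sp² =N– keeps its lone pair in-plane and puts one electron into the π system; the oxygen donates one lone pair from its p orbital. The ring is fully conjugated.
π-electron count: 5 × 2 = 10 from the double-bond units + 2 from the O atom = 12.
12 = 4(3); a planar, fully conjugated 4n system is antiaromatic.

Antiaromatic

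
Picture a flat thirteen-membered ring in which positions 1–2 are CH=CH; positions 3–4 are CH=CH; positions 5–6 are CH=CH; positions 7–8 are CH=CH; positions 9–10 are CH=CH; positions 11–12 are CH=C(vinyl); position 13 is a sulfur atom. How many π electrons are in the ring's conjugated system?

Every ring atom contributes a p orbital perpendicular to the ring (every atom in a ring double bond is sp² and brings one electron to the p orbital; the sulfur donates one lone pair from its p orbital), so the π system is cyclic and fully conjugated.
Adding the contributions, 6 × 2 = 12 from the double-bond units + 2 from the S atom = 14.

14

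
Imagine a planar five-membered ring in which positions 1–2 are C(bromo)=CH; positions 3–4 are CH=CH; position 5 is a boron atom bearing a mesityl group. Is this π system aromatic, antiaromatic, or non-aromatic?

Check conjugation: every atom in a ring double bond is sp² and brings one electron to the p orbital; the boron has an empty p orbital — every position has a p orbital, so the cyclic π system is continuous.
Adding the contributions, 2 × 2 = 4 from the double-bond units + 0 from the B(mesityl) atom = 4.
4 = 4(1); a planar, fully conjugated 4n system is antiaromatic.

Antiaromatic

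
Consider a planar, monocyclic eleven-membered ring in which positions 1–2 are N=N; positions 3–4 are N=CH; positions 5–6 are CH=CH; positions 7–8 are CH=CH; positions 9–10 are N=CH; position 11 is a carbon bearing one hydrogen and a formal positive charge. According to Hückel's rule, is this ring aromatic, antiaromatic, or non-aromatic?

Aromatic

Every ring atom contributes a p orbital perpendicular to the ring (each doubly-bonded ring atom is sp² with one p-orbital electron; each sp² =N– keeps its lone pair in-plane and puts one electron into the π system; the carbocation has an empty p orbital), so the π system is cyclic and fully conjugated.
Tallying contributions gives 5 × 2 = 10 from the double-bond units + 0 from the CH(+) atom = 10.
Since 10 = 4·2 + 2, the ring meets the 4n+2 criterion.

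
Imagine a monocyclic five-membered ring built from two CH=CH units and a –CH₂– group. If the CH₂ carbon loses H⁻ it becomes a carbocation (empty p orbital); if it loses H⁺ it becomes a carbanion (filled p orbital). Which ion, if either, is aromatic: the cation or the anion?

Both ions have a continuous loop of p orbitals — each ring atom is sp².
Cation: 2 × 2 + 0 = 4 π electrons → 4(1), antiaromatic.
Anion: 2 × 2 + 2 = 6 π electrons → 4(1)+2, aromatic.

The anion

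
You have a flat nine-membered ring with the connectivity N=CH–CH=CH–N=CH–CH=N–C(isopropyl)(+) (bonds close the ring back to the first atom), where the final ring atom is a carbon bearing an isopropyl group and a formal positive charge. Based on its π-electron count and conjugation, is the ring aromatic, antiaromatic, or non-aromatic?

All ring atoms are sp² and supply a p orbital to the ring (the double-bond atoms are sp², each contributing one p electron; each =N– nitrogen is pyridine-type (lone pair in the sp² plane, one electron in the p orbital); the carbocation has an empty p orbital); the conjugation is uninterrupted.
π-electron count: 4 × 2 = 8 from the double-bond units + 0 from the C(isopropyl)(+) atom = 8.
With 8 = 4·2 π electrons, Hückel's rule classifies the planar ring as antiaromatic.

Antiaromatic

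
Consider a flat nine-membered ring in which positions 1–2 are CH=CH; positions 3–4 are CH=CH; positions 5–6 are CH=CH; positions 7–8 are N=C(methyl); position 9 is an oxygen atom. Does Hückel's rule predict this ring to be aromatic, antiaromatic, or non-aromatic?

Aromatic

Every ring atom contributes a p orbital perpendicular to the ring (every atom in a ring double bond is sp² and brings one electron to the p orbital; the doubly-bonded nitrogens are pyridine-type — their lone pairs lie in the ring plane, leaving one electron in the p orbital; the oxygen donates one lone pair from its p orbital), so the π system is cyclic and fully conjugated.
π-electron count: 4 × 2 = 8 from the double-bond units + 2 from the O atom = 10.
That gives a 4n+2 count (10, n = 2).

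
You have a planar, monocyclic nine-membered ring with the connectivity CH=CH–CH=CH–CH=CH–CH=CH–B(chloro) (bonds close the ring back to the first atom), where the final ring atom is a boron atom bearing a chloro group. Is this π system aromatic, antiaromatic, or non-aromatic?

Antiaromatic

Check conjugation: the double-bond atoms are sp², each contributing one p electron; the boron has an empty p orbital — every position has a p orbital, so the cyclic π system is continuous.
π-electron count: 4 × 2 = 8 from the double-bond units + 0 from the B(chloro) atom = 8.
A 4n π count (8, n = 2) in a planar conjugated ring means antiaromatic.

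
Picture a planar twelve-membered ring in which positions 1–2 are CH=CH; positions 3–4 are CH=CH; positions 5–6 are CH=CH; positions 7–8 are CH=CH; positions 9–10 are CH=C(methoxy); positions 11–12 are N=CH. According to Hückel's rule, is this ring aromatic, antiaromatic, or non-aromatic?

Antiaromatic

Check conjugation: each doubly-bonded ring atom is sp² with one p-orbital electron; each sp² =N– keeps its lone pair in-plane and puts one electron into the π system — every position has a p orbital, so the cyclic π system is continuous.
π-electron count: 6 × 2 = 12 from the 6 double-bond units.
12 is a 4n count (n = 3), so the planar conjugated ring is antiaromatic.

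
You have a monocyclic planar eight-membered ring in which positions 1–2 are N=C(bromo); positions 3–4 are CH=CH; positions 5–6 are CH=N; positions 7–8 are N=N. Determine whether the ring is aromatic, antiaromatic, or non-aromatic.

Every ring atom contributes a p orbital perpendicular to the ring (each doubly-bonded ring atom is sp² with one p-orbital electron; each =N– nitrogen is pyridine-type (lone pair in the sp² plane, one electron in the p orbital)), so the π system is cyclic and fully conjugated.
π-electron count: 4 × 2 = 8 from the 4 double-bond units.
A 4n π count (8, n = 2) in a planar conjugated ring means antiaromatic.

Antiaromatic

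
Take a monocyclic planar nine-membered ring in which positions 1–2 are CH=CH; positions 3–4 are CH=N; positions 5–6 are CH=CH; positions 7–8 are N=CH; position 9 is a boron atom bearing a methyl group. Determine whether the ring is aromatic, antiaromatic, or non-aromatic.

All ring atoms are sp² and supply a p orbital to the ring (each doubly-bonded ring atom is sp² with one p-orbital electron; the doubly-bonded nitrogens are pyridine-type — their lone pairs lie in the ring plane, leaving one electron in the p orbital; the boron has an empty p orbital); the conjugation is uninterrupted.
Adding the contributions, 4 × 2 = 8 from the double-bond units + 0 from the B(methyl) atom = 8.
8 = 4(2); a planar, fully conjugated 4n system is antiaromatic.

Antiaromatic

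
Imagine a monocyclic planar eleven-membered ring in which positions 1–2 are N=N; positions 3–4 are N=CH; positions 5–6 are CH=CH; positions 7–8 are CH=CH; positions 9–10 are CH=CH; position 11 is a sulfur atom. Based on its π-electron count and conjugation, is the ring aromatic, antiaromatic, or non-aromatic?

The p orbitals form a continuous loop: every atom in a ring double bond is sp² and brings one electron to the p orbital; each sp² =N– keeps its lone pair in-plane and puts one electron into the π system; the sulfur donates one lone pair from its p orbital. The ring is fully conjugated.
Adding the contributions, 5 × 2 = 10 from the double-bond units + 2 from the S atom = 12.
12 = 4(3); a planar, fully conjugated 4n system is antiaromatic.

Antiaromatic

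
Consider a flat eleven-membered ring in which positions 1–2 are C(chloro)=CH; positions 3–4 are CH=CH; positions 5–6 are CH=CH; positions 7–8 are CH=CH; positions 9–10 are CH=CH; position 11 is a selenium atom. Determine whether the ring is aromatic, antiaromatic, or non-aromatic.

Every ring atom contributes a p orbital perpendicular to the ring (each doubly-bonded ring atom is sp² with one p-orbital electron; the selenium donates one lone pair from its p orbital), so the π system is cyclic and fully conjugated.
Counting π electrons: 5 × 2 = 10 from the double-bond units + 2 from the Se atom = 12.
With 12 = 4·3 π electrons, Hückel's rule classifies the planar ring as antiaromatic.

Antiaromatic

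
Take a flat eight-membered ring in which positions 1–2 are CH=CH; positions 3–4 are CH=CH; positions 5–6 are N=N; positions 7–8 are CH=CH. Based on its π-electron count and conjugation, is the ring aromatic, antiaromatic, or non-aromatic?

Antiaromatic

Every ring atom contributes a p orbital perpendicular to the ring (each doubly-bonded ring atom is sp² with one p-orbital electron; each sp² =N– keeps its lone pair in-plane and puts one electron into the π system), so the π system is cyclic and fully conjugated.
Tallying contributions gives 4 × 2 = 8 from the 4 double-bond units.
A 4n π count (8, n = 2) in a planar conjugated ring means antiaromatic.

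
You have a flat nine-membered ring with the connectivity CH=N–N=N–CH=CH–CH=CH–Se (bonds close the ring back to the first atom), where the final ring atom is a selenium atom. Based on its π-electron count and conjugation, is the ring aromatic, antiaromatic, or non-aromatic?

All ring atoms are sp² and supply a p orbital to the ring (the double-bond atoms are sp², each contributing one p electron; each sp² =N– keeps its lone pair in-plane and puts one electron into the π system; the selenium donates one lone pair from its p orbital); the conjugation is uninterrupted.
Counting π electrons: 4 × 2 = 8 from the double-bond units + 2 from the Se atom = 10.
10 = 4(2) + 2, which satisfies Hückel's 4n+2 rule.

Aromatic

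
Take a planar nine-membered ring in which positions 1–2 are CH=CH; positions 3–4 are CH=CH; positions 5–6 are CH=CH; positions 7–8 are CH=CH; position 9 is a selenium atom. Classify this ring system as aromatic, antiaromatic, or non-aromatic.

Check conjugation: each doubly-bonded ring atom is sp² with one p-orbital electron; the selenium donates one lone pair from its p orbital — every position has a p orbital, so the cyclic π system is continuous.
Counting π electrons: 4 × 2 = 8 from the double-bond units + 2 from the Se atom = 10.
10 = 4(2) + 2, which satisfies Hückel's 4n+2 rule.

Aromatic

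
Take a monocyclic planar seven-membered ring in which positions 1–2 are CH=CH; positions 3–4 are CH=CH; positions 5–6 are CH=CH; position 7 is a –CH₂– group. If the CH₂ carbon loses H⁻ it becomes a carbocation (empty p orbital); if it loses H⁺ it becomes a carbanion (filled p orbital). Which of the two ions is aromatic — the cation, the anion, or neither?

The cation

In either ion the ring is fully conjugated: every atom, including the new sp² carbon, supplies a p orbital.
Cation: 3 × 2 + 0 = 6 π electrons → 4(1)+2, aromatic.
Anion: 3 × 2 + 2 = 8 π electrons → 4(2), antiaromatic.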